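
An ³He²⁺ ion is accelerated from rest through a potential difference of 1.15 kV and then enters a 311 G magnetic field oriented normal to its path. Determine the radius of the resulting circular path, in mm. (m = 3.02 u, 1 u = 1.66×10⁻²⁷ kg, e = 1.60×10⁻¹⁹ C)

The kinetic energy gained is K = qV = (2×1.60×10^-19)(1150) = 3.68×10^-16 J.
v = √(2K/m) = 3.83×10^5 m/s.
r = mv/(qB) = (5.01×10^-27)(3.83×10^5) / [(2×1.60×10^-19)(0.0311)] = 0.193 m.

r ≈ 193 mm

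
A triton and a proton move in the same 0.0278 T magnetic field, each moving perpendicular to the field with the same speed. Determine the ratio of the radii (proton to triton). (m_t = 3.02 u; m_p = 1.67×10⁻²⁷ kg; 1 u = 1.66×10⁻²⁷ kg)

r = mv/(qB) ⇒ at equal v, r ∝ m/q.
r_{proton}/r_{triton} = 0.333.

ratio ≈ 0.333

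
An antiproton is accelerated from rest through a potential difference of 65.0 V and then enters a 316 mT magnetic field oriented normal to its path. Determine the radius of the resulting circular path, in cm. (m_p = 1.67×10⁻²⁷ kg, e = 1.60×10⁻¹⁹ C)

r ≈ 0.369 cm

The kinetic energy gained is K = qV = (1×1.60×10^-19)(65.0) = 1.04×10^-17 J.
v = √(2K/m) = 1.12×10^5 m/s.
r = mv/(qB) = (1.67×10^-27)(1.12×10^5) / [(1×1.60×10^-19)(0.316)] = 3.69×10^-3 m.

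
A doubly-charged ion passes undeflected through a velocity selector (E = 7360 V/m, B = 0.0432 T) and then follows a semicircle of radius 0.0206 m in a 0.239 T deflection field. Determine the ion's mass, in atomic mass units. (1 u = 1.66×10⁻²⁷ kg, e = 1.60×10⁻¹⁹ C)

m ≈ 5.57 u

v = E/B₁ = 1.70×10^5 m/s.
From r = mv/(qB₂), m = qB₂r/v = (2×1.60×10^-19)(0.239)(0.0206) / (1.70×10^5) = 9.25×10^-27 kg.
In atomic mass units: m = 9.25×10^-27 / 1.66×10^-27 = 5.57 u.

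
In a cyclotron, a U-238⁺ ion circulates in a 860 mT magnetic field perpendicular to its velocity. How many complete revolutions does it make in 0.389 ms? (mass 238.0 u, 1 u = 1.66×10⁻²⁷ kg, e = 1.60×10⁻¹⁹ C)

N = 21

T = 2πm/(qB) = 2π(3.9508×10^-25) / [(1×1.60×10^-19)(0.860)] = 1.8040×10^-5 s.
N = t/T = 3.89×10^-4 / 1.8040×10^-5 ≈ 21.56, so 21 complete revolutions.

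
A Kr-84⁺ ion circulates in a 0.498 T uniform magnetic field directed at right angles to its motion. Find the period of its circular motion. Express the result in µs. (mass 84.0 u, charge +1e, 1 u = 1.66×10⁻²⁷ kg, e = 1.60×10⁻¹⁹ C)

T ≈ 11.0 µs

The cyclotron period is independent of speed: T = 2πm/(qB).
T = 2π(1.39×10^-25) / [(1×1.60×10^-19)(0.498)] = 1.10×10^-5 s.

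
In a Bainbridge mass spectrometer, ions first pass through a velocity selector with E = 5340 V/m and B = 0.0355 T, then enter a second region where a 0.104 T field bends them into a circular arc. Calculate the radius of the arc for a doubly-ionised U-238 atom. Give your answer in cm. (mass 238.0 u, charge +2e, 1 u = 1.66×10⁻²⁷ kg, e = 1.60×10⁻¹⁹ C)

r ≈ 179 cm

The selector passes v = E/B = 5340/0.0355 = 1.50×10^5 m/s.
In the deflection region, r = mv/(qB₂) = (3.95×10^-25)(1.50×10^5) / [(2×1.60×10^-19)(0.104)] = 1.79 m.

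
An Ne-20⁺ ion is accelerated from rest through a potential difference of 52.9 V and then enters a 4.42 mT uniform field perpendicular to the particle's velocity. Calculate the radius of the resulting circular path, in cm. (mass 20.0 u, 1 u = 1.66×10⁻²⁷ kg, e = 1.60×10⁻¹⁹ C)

The kinetic energy gained is K = qV = (1×1.60×10^-19)(52.9) = 8.46×10^-18 J.
v = √(2K/m) = 2.26×10^4 m/s.
r = mv/(qB) = (3.32×10^-26)(2.26×10^4) / [(1×1.60×10^-19)(4.42×10^-3)] = 1.06 m.

r ≈ 106 cm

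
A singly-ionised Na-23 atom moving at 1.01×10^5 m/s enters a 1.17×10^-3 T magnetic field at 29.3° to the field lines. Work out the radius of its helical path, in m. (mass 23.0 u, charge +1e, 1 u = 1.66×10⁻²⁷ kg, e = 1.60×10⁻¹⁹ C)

r ≈ 10.1 m

Only the perpendicular component v⊥ = v sin29.3° = 4.94×10^4 m/s is bent by the field.
r = m v⊥ /(qB) = (3.82×10^-26)(4.94×10^4) / [(1×1.60×10^-19)(1.17×10^-3)] = 10.1 m.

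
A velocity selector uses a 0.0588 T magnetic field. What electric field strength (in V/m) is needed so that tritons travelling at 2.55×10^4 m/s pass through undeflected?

E ≈ 1500 V/m

qE = qvB ⇒ E = vB = (2.55×10^4)(0.0588) = 1500 V/m.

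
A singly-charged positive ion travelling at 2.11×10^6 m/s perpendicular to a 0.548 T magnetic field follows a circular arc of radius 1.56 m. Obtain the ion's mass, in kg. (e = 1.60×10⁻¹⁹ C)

m ≈ 6.48×10^-26 kg

qvB = mv²/r ⇒ m = qBr/v.
m = (1×1.60×10^-19)(0.548)(1.56) / (2.11×10^6) = 6.48×10^-26 kg.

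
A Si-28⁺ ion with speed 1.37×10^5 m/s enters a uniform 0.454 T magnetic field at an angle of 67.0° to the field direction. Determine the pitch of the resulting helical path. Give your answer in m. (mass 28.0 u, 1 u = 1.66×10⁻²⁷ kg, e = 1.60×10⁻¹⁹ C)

The velocity component along B is v∥ = v cos67.0° = 5.35×10^4 m/s.
The cyclotron period T = 2πm/(qB) = 4.02×10^-6 s is set by m, q, B alone.
Pitch = v∥·T = (5.35×10^4)(4.02×10^-6) = 0.215 m.

pitch ≈ 0.215 m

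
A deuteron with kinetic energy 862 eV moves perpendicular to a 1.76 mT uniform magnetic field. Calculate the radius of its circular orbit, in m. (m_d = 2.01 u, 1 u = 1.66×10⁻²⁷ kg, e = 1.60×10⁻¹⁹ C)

Convert the energy: K = 862 eV = 1.38×10^-16 J.
v = √(2K/m) = √(2·1.38×10^-16/3.34×10^-27) = 2.88×10^5 m/s.
r = mv/(qB) = (3.34×10^-27)(2.88×10^5) / [(1×1.60×10^-19)(1.76×10^-3)] = 3.41 m.

r ≈ 3.41 m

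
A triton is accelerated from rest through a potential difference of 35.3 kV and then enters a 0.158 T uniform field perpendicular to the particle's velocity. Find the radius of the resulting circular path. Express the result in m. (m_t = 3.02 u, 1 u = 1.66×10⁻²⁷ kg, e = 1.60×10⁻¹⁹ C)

The kinetic energy gained is K = qV = (1×1.60×10^-19)(3.53×10^4) = 5.65×10^-15 J.
v = √(2K/m) = 1.50×10^6 m/s.
r = mv/(qB) = (5.01×10^-27)(1.50×10^6) / [(1×1.60×10^-19)(0.158)] = 0.298 m.

r ≈ 0.298 m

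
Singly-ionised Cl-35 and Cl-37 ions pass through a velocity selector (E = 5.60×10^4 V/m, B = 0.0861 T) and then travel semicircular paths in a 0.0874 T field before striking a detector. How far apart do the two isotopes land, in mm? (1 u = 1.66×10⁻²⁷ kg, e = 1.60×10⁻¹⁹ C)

Δd ≈ 309 mm

Both emerge at v = E/B₁ = 6.50×10^5 m/s.
r = mv/(qB₂), so r₁ = 2.702 m and r₂ = 2.857 m, giving Δr = 0.154 m.
After a semicircle each ion lands a diameter 2r from the entry slit, so the separation is 2Δr = 0.309 m.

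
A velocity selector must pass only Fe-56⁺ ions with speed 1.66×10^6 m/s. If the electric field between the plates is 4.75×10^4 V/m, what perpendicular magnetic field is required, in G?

qE = qvB ⇒ B = E/v = (4.75×10^4) / (1.66×10^6) = 0.0286 T.

B ≈ 286 G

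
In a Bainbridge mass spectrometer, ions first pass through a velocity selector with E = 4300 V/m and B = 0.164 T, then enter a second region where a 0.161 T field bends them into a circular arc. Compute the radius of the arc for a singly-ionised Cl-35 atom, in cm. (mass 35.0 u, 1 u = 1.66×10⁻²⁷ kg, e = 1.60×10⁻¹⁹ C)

r ≈ 5.91 cm

The selector passes v = E/B = 4300/0.164 = 2.62×10^4 m/s.
In the deflection region, r = mv/(qB₂) = (5.81×10^-26)(2.62×10^4) / [(1×1.60×10^-19)(0.161)] = 0.0591 m.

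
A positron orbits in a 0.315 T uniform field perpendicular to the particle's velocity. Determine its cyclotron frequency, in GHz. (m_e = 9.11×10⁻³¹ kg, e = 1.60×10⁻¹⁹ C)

f ≈ 8.81 GHz

f = qB/(2πm) = (1×1.60×10^-19)(0.315) / [2π(9.11×10^-31)] = 8.81×10^9 Hz.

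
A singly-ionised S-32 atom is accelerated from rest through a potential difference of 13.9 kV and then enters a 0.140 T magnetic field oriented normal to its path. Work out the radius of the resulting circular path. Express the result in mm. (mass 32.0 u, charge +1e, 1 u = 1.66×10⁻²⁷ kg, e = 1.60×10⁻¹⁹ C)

r ≈ 686 mm

The kinetic energy gained is K = qV = (1×1.60×10^-19)(1.39×10^4) = 2.22×10^-15 J.
v = √(2K/m) = 2.89×10^5 m/s.
r = mv/(qB) = (5.31×10^-26)(2.89×10^5) / [(1×1.60×10^-19)(0.140)] = 0.686 m.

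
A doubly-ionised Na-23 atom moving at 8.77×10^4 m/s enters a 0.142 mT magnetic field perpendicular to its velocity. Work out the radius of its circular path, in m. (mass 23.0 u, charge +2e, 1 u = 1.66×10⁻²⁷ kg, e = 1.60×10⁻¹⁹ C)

The magnetic force provides the centripetal force: qvB = mv²/r, so r = mv/(qB).
r = (3.82×10^-26 kg)(8.77×10^4 m/s) / [(2×1.60×10^-19 C)(1.42×10^-4 T)] = 73.7 m.

r ≈ 73.7 m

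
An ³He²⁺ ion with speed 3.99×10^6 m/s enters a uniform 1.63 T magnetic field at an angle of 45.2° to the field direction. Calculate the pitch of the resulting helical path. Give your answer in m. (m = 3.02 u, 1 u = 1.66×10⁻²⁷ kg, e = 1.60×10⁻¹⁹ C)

pitch ≈ 0.170 m

The velocity component along B is v∥ = v cos45.2° = 2.81×10^6 m/s.
The cyclotron period T = 2πm/(qB) = 6.04×10^-8 s is set by m, q, B alone.
Pitch = v∥·T = (2.81×10^6)(6.04×10^-8) = 0.170 m.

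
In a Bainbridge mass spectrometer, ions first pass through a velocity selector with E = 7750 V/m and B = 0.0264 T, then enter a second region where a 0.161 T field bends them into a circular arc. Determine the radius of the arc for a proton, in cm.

The selector passes v = E/B = 7750/0.0264 = 2.94×10^5 m/s.
In the deflection region, r = mv/(qB₂) = (1.67×10^-27)(2.94×10^5) / [(1×1.60×10^-19)(0.161)] = 0.0190 m.

r ≈ 1.90 cm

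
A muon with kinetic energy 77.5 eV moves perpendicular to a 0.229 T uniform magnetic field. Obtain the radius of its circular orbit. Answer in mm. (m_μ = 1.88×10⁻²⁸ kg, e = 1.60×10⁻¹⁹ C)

Convert the energy: K = 77.5 eV = 1.24×10^-17 J.
v = √(2K/m) = √(2·1.24×10^-17/1.88×10^-28) = 3.63×10^5 m/s.
r = mv/(qB) = (1.88×10^-28)(3.63×10^5) / [(1×1.60×10^-19)(0.229)] = 1.86×10^-3 m.

r ≈ 1.86 mm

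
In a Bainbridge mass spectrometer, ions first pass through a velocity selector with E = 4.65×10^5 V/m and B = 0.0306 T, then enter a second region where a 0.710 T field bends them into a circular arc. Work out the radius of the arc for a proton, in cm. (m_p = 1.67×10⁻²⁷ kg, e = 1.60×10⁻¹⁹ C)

The selector passes v = E/B = 4.65×10^5/0.0306 = 1.52×10^7 m/s.
In the deflection region, r = mv/(qB₂) = (1.67×10^-27)(1.52×10^7) / [(1×1.60×10^-19)(0.710)] = 0.223 m.

r ≈ 22.3 cm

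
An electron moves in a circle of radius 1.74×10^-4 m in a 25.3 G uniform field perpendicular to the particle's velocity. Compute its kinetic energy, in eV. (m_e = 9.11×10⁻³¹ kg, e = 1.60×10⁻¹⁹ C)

v = qBr/m = (1×1.60×10^-19)(2.53×10^-3)(1.74×10^-4) / (9.11×10^-31) = 7.73×10^4 m/s.
K = ½mv² = 0.5·(9.11×10^-31)·(7.73×10^4)² = 2.72×10^-21 J = 0.0170 eV.

K ≈ 0.0170 eV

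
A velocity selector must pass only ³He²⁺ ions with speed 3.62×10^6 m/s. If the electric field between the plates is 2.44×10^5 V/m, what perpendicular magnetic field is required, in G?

B ≈ 674 G

qE = qvB ⇒ B = E/v = (2.44×10^5) / (3.62×10^6) = 0.0674 T.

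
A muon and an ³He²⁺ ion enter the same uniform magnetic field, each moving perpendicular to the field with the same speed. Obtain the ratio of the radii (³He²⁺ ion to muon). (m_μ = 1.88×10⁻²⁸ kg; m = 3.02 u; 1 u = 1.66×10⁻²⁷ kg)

ratio ≈ 13.3

r = mv/(qB) ⇒ at equal v, r ∝ m/q.
r_{³He²⁺ ion}/r_{muon} = 13.3.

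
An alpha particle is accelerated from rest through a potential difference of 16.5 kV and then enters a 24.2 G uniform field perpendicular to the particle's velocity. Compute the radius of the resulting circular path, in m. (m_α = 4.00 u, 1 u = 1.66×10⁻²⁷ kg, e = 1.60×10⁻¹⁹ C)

The kinetic energy gained is K = qV = (2×1.60×10^-19)(1.65×10^4) = 5.28×10^-15 J.
v = √(2K/m) = 1.26×10^6 m/s.
r = mv/(qB) = (6.64×10^-27)(1.26×10^6) / [(2×1.60×10^-19)(2.42×10^-3)] = 10.8 m.

r ≈ 10.8 m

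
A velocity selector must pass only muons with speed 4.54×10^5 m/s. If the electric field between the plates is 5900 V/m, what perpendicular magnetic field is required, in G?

qE = qvB ⇒ B = E/v = (5900) / (4.54×10^5) = 0.0130 T.

B ≈ 130 G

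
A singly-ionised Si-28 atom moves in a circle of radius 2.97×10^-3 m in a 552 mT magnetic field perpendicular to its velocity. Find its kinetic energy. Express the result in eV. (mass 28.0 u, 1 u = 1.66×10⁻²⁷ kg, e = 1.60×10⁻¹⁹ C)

K ≈ 4.63 eV

v = qBr/m = (1×1.60×10^-19)(0.552)(2.97×10^-3) / (4.65×10^-26) = 5640 m/s.
K = ½mv² = 0.5·(4.65×10^-26)·(5640)² = 7.40×10^-19 J = 4.63 eV.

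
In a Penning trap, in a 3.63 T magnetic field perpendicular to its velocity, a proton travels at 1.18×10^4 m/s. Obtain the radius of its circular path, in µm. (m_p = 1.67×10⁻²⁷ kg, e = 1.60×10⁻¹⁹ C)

The magnetic force provides the centripetal force: qvB = mv²/r, so r = mv/(qB).
r = (1.67×10^-27 kg)(1.18×10^4 m/s) / [(1×1.60×10^-19 C)(3.63 T)] = 3.39×10^-5 m.

r ≈ 33.9 µm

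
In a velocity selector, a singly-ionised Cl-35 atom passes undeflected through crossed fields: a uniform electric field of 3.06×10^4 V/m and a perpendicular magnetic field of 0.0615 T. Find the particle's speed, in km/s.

v ≈ 498 km/s

For zero net force, qE = qvB, so v = E/B.
v = (3.06×10^4) / (0.0615) = 4.98×10^5 m/s.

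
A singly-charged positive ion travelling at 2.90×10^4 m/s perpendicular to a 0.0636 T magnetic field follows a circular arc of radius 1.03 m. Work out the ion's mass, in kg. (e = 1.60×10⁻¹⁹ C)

m ≈ 3.61×10^-25 kg

qvB = mv²/r ⇒ m = qBr/v.
m = (1×1.60×10^-19)(0.0636)(1.03) / (2.90×10^4) = 3.61×10^-25 kg.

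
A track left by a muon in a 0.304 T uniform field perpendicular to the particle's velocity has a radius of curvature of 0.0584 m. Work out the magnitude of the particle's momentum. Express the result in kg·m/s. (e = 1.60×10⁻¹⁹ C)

Since qvB = mv²/r, the momentum p = mv = qBr.
p = (1×1.60×10^-19)(0.304)(0.0584) = 2.84×10^-21 kg·m/s.

p ≈ 2.84×10^-21 kg·m/s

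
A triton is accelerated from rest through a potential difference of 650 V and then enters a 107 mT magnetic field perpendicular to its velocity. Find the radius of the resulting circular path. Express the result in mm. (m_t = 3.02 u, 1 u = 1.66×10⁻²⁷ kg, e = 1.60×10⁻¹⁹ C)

The kinetic energy gained is K = qV = (1×1.60×10^-19)(650) = 1.04×10^-16 J.
v = √(2K/m) = 2.04×10^5 m/s.
r = mv/(qB) = (5.01×10^-27)(2.04×10^5) / [(1×1.60×10^-19)(0.107)] = 0.0596 m.

r ≈ 59.6 mm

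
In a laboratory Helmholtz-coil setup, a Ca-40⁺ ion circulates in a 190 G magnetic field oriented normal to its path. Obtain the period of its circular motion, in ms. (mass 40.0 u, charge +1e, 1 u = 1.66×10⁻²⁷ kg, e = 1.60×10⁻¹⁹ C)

T ≈ 0.137 ms

The cyclotron period is independent of speed: T = 2πm/(qB).
T = 2π(6.64×10^-26) / [(1×1.60×10^-19)(0.0190)] = 1.37×10^-4 s.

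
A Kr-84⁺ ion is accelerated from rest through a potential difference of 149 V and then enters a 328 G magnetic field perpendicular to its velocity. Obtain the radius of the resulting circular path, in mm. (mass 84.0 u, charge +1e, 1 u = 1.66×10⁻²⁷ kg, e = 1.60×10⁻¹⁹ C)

The kinetic energy gained is K = qV = (1×1.60×10^-19)(149) = 2.38×10^-17 J.
v = √(2K/m) = 1.85×10^4 m/s.
r = mv/(qB) = (1.39×10^-25)(1.85×10^4) / [(1×1.60×10^-19)(0.0328)] = 0.491 m.

r ≈ 491 mm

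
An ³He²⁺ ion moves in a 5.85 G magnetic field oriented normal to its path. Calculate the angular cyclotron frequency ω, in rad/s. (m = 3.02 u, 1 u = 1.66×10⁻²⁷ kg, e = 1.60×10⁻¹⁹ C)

ω = qB/m = (2×1.60×10^-19)(5.85×10^-4) / (5.01×10^-27) = 3.73×10^4 rad/s.

ω ≈ 3.73×10^4 rad/s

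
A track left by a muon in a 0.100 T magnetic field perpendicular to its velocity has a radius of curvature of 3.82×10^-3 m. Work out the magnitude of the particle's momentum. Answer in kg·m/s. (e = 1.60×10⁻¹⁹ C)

p ≈ 6.11×10^-23 kg·m/s

Since qvB = mv²/r, the momentum p = mv = qBr.
p = (1×1.60×10^-19)(0.100)(3.82×10^-3) = 6.11×10^-23 kg·m/s.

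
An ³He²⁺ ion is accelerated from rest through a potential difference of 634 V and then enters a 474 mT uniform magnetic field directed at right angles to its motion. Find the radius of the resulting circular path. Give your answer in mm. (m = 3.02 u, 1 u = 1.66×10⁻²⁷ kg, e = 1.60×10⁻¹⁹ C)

r ≈ 9.40 mm

The kinetic energy gained is K = qV = (2×1.60×10^-19)(634) = 2.03×10^-16 J.
v = √(2K/m) = 2.84×10^5 m/s.
r = mv/(qB) = (5.01×10^-27)(2.84×10^5) / [(2×1.60×10^-19)(0.474)] = 9.40×10^-3 m.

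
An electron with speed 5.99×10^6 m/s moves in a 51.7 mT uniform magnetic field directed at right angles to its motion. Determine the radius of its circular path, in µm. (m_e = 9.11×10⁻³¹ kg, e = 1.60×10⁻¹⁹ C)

The magnetic force provides the centripetal force: qvB = mv²/r, so r = mv/(qB).
r = (9.11×10^-31 kg)(5.99×10^6 m/s) / [(1×1.60×10^-19 C)(0.0517 T)] = 6.60×10^-4 m.

r ≈ 660 µm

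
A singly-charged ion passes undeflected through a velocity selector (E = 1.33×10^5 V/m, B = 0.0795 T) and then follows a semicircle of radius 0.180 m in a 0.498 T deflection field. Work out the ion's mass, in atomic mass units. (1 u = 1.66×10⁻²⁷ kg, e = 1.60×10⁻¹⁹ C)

v = E/B₁ = 1.67×10^6 m/s.
From r = mv/(qB₂), m = qB₂r/v = (1×1.60×10^-19)(0.498)(0.180) / (1.67×10^6) = 8.57×10^-27 kg.
In atomic mass units: m = 8.57×10^-27 / 1.66×10^-27 = 5.16 u.

m ≈ 5.16 u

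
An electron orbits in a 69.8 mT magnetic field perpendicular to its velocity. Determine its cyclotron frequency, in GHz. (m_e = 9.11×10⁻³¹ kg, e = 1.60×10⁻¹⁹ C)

f = qB/(2πm) = (1×1.60×10^-19)(0.0698) / [2π(9.11×10^-31)] = 1.95×10^9 Hz.

f ≈ 1.95 GHz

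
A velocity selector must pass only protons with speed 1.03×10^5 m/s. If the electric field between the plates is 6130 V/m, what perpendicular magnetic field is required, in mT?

qE = qvB ⇒ B = E/v = (6130) / (1.03×10^5) = 0.0595 T.

B ≈ 59.5 mT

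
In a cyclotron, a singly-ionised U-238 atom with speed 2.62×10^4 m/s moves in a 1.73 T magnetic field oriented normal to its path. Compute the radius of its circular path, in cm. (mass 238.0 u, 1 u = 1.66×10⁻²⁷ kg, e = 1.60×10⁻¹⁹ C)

The magnetic force provides the centripetal force: qvB = mv²/r, so r = mv/(qB).
r = (3.95×10^-25 kg)(2.62×10^4 m/s) / [(1×1.60×10^-19 C)(1.73 T)] = 0.0374 m.

r ≈ 3.74 cm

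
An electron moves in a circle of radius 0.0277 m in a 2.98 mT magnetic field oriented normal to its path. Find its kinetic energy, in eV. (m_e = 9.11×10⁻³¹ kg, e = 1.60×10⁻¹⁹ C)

v = qBr/m = (1×1.60×10^-19)(2.98×10^-3)(0.0277) / (9.11×10^-31) = 1.45×10^7 m/s.
K = ½mv² = 0.5·(9.11×10^-31)·(1.45×10^7)² = 9.57×10^-17 J = 598 eV.

K ≈ 598 eV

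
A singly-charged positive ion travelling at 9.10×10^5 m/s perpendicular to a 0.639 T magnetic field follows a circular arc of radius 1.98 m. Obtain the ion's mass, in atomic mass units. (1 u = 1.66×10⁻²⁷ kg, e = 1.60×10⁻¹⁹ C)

qvB = mv²/r ⇒ m = qBr/v.
m = (1×1.60×10^-19)(0.639)(1.98) / (9.10×10^5) = 2.22×10^-25 kg = 134 u.

m ≈ 134 u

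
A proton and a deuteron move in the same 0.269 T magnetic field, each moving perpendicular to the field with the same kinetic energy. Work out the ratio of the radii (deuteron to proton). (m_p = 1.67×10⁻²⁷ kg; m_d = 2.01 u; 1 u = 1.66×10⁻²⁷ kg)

ratio ≈ 1.41

r = √(2mK)/(qB) ⇒ at equal K, r ∝ √m/q.
r_{deuteron}/r_{proton} = 1.41.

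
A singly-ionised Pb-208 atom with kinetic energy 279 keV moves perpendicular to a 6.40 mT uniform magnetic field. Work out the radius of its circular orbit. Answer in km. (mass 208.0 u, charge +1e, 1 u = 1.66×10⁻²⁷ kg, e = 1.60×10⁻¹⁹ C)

Convert the energy: K = 279 keV = 4.46×10^-14 J.
v = √(2K/m) = √(2·4.46×10^-14/3.45×10^-25) = 5.09×10^5 m/s.
r = mv/(qB) = (3.45×10^-25)(5.09×10^5) / [(1×1.60×10^-19)(6.40×10^-3)] = 171 m.

r ≈ 0.171 km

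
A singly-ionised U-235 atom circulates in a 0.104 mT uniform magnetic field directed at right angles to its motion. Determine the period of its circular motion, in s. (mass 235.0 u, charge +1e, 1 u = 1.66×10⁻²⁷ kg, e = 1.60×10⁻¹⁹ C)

T ≈ 0.147 s

The cyclotron period is independent of speed: T = 2πm/(qB).
T = 2π(3.90×10^-25) / [(1×1.60×10^-19)(1.04×10^-4)] = 0.147 s.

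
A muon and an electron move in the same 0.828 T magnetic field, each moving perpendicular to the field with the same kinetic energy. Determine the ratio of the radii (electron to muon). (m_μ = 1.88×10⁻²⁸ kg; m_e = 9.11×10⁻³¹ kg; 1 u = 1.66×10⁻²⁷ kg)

ratio ≈ 0.0696

r = √(2mK)/(qB) ⇒ at equal K, r ∝ √m/q.
r_{electron}/r_{muon} = 0.0696.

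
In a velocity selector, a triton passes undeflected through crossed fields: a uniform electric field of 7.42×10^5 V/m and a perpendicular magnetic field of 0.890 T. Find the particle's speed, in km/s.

v ≈ 834 km/s

For zero net force, qE = qvB, so v = E/B.
v = (7.42×10^5) / (0.890) = 8.34×10^5 m/s.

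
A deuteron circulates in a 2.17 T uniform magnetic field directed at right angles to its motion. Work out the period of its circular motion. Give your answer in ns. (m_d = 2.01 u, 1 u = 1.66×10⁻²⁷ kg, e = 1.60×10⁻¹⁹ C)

T ≈ 60.4 ns

The cyclotron period is independent of speed: T = 2πm/(qB).
T = 2π(3.34×10^-27) / [(1×1.60×10^-19)(2.17)] = 6.04×10^-8 s.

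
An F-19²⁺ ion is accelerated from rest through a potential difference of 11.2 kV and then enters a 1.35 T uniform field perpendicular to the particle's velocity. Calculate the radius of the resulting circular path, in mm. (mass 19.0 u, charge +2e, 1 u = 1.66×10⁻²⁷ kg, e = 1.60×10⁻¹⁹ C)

The kinetic energy gained is K = qV = (2×1.60×10^-19)(1.12×10^4) = 3.58×10^-15 J.
v = √(2K/m) = 4.77×10^5 m/s.
r = mv/(qB) = (3.15×10^-26)(4.77×10^5) / [(2×1.60×10^-19)(1.35)] = 0.0348 m.

r ≈ 34.8 mm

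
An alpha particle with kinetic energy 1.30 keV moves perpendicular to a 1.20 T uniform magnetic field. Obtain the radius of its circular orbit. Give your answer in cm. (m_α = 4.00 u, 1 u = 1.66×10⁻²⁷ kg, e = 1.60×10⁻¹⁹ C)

Convert the energy: K = 1.30 keV = 2.08×10^-16 J.
v = √(2K/m) = √(2·2.08×10^-16/6.64×10^-27) = 2.50×10^5 m/s.
r = mv/(qB) = (6.64×10^-27)(2.50×10^5) / [(2×1.60×10^-19)(1.20)] = 4.33×10^-3 m.

r ≈ 0.433 cm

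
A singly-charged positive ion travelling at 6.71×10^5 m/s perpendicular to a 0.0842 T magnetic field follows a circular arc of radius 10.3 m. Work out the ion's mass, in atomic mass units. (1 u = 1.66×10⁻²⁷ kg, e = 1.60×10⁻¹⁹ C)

m ≈ 125 u

qvB = mv²/r ⇒ m = qBr/v.
m = (1×1.60×10^-19)(0.0842)(10.3) / (6.71×10^5) = 2.07×10^-25 kg = 125 u.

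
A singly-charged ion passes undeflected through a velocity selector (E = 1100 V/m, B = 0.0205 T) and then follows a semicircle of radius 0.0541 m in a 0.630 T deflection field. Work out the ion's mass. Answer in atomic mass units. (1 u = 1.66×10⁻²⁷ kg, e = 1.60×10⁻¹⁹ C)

v = E/B₁ = 5.37×10^4 m/s.
From r = mv/(qB₂), m = qB₂r/v = (1×1.60×10^-19)(0.630)(0.0541) / (5.37×10^4) = 1.02×10^-25 kg.
In atomic mass units: m = 1.02×10^-25 / 1.66×10^-27 = 61.2 u.

m ≈ 61.2 u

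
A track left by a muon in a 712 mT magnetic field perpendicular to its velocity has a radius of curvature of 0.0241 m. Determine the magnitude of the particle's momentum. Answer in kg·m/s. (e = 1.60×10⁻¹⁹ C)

p ≈ 2.75×10^-21 kg·m/s

Since qvB = mv²/r, the momentum p = mv = qBr.
p = (1×1.60×10^-19)(0.712)(0.0241) = 2.75×10^-21 kg·m/s.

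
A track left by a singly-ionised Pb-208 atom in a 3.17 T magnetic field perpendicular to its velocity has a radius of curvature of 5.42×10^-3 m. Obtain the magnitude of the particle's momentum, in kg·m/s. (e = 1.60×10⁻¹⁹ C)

p ≈ 2.75×10^-21 kg·m/s

Since qvB = mv²/r, the momentum p = mv = qBr.
p = (1×1.60×10^-19)(3.17)(5.42×10^-3) = 2.75×10^-21 kg·m/s.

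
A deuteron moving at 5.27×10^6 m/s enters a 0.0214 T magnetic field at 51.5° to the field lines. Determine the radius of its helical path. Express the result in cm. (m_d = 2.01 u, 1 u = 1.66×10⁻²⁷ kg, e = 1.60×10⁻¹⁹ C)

r ≈ 402 cm

Only the perpendicular component v⊥ = v sin51.5° = 4.12×10^6 m/s is bent by the field.
r = m v⊥ /(qB) = (3.34×10^-27)(4.12×10^6) / [(1×1.60×10^-19)(0.0214)] = 4.02 m.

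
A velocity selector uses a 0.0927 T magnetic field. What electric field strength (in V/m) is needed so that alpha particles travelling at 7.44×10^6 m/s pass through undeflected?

E ≈ 6.90×10^5 V/m

qE = qvB ⇒ E = vB = (7.44×10^6)(0.0927) = 6.90×10^5 V/m.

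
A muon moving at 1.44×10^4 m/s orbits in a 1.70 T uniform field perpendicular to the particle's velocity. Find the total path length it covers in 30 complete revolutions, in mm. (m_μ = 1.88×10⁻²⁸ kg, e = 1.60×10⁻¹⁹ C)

L ≈ 1.88 mm

r = mv/(qB) = 9.95×10^-6 m, so one revolution covers 2πr = 6.25×10^-5 m.
In 30 revolutions: L = 30·2πr = 1.88×10^-3 m.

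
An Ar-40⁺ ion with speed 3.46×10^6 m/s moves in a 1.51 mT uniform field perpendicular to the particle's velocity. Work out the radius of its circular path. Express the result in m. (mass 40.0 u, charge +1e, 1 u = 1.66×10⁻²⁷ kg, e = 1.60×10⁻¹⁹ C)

The magnetic force provides the centripetal force: qvB = mv²/r, so r = mv/(qB).
r = (6.64×10^-26 kg)(3.46×10^6 m/s) / [(1×1.60×10^-19 C)(1.51×10^-3 T)] = 951 m.

r ≈ 951 m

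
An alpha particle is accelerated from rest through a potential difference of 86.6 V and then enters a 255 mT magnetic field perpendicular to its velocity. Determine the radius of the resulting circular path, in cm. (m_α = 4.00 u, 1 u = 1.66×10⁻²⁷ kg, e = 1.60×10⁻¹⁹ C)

r ≈ 0.743 cm

The kinetic energy gained is K = qV = (2×1.60×10^-19)(86.6) = 2.77×10^-17 J.
v = √(2K/m) = 9.14×10^4 m/s.
r = mv/(qB) = (6.64×10^-27)(9.14×10^4) / [(2×1.60×10^-19)(0.255)] = 7.43×10^-3 m.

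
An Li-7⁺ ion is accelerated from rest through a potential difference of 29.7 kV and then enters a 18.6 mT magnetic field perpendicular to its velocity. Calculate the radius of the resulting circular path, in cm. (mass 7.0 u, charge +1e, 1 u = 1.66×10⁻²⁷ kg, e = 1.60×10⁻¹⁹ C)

The kinetic energy gained is K = qV = (1×1.60×10^-19)(2.97×10^4) = 4.75×10^-15 J.
v = √(2K/m) = 9.04×10^5 m/s.
r = mv/(qB) = (1.16×10^-26)(9.04×10^5) / [(1×1.60×10^-19)(0.0186)] = 3.53 m.

r ≈ 353 cm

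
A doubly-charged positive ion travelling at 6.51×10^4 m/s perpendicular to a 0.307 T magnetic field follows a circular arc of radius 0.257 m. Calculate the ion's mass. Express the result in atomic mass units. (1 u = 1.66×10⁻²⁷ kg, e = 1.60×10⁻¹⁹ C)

qvB = mv²/r ⇒ m = qBr/v.
m = (2×1.60×10^-19)(0.307)(0.257) / (6.51×10^4) = 3.88×10^-25 kg = 234 u.

m ≈ 234 u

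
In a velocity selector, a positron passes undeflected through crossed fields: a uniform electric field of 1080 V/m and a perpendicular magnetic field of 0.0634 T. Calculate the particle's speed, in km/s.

v ≈ 17.0 km/s

For zero net force, qE = qvB, so v = E/B.
v = (1080) / (0.0634) = 1.70×10^4 m/s.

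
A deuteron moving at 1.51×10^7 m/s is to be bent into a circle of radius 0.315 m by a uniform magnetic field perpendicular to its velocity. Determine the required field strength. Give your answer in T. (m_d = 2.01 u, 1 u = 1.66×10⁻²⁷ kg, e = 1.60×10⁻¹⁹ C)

B ≈ 1.000 T

qvB = mv²/r gives B = mv/(qr).
B = (3.34×10^-27)(1.51×10^7) / [(1×1.60×10^-19)(0.315)] = 1.000 T.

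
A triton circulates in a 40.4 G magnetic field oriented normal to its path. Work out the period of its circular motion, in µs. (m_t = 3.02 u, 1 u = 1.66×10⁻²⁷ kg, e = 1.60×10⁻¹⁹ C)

The cyclotron period is independent of speed: T = 2πm/(qB).
T = 2π(5.01×10^-27) / [(1×1.60×10^-19)(4.04×10^-3)] = 4.87×10^-5 s.

T ≈ 48.7 µs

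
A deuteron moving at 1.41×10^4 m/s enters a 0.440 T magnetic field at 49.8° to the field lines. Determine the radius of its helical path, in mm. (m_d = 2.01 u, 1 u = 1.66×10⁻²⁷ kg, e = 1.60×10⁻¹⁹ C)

Only the perpendicular component v⊥ = v sin49.8° = 1.08×10^4 m/s is bent by the field.
r = m v⊥ /(qB) = (3.34×10^-27)(1.08×10^4) / [(1×1.60×10^-19)(0.440)] = 5.10×10^-4 m.

r ≈ 0.510 mm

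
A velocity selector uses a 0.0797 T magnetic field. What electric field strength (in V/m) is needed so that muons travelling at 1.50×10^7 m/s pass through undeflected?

E ≈ 1.20×10^6 V/m

qE = qvB ⇒ E = vB = (1.50×10^7)(0.0797) = 1.20×10^6 V/m.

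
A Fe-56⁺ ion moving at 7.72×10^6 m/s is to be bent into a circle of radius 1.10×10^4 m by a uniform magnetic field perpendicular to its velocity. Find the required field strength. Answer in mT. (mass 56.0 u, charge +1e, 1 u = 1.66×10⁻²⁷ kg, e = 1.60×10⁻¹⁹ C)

B ≈ 0.408 mT

qvB = mv²/r gives B = mv/(qr).
B = (9.30×10^-26)(7.72×10^6) / [(1×1.60×10^-19)(1.10×10^4)] = 4.08×10^-4 T.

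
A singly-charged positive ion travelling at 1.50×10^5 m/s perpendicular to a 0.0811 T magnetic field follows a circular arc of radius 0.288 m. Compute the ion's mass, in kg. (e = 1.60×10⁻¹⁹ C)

qvB = mv²/r ⇒ m = qBr/v.
m = (1×1.60×10^-19)(0.0811)(0.288) / (1.50×10^5) = 2.49×10^-26 kg.

m ≈ 2.49×10^-26 kg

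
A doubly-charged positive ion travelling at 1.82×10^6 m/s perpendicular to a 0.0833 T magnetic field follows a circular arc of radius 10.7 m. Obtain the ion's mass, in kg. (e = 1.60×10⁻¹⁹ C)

m ≈ 1.57×10^-25 kg

qvB = mv²/r ⇒ m = qBr/v.
m = (2×1.60×10^-19)(0.0833)(10.7) / (1.82×10^6) = 1.57×10^-25 kg.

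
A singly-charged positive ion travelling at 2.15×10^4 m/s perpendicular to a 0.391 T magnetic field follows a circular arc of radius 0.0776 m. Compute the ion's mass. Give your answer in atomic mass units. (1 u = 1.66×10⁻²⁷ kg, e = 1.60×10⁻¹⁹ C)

m ≈ 136 u

qvB = mv²/r ⇒ m = qBr/v.
m = (1×1.60×10^-19)(0.391)(0.0776) / (2.15×10^4) = 2.26×10^-25 kg = 136 u.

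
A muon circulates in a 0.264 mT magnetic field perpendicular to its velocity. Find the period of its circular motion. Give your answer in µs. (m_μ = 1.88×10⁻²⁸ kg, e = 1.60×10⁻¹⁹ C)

The cyclotron period is independent of speed: T = 2πm/(qB).
T = 2π(1.88×10^-28) / [(1×1.60×10^-19)(2.64×10^-4)] = 2.80×10^-5 s.

T ≈ 28.0 µs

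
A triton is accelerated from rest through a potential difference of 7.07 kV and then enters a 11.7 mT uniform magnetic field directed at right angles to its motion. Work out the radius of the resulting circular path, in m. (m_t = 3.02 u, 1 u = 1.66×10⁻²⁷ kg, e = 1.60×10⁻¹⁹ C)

r ≈ 1.80 m

The kinetic energy gained is K = qV = (1×1.60×10^-19)(7070) = 1.13×10^-15 J.
v = √(2K/m) = 6.72×10^5 m/s.
r = mv/(qB) = (5.01×10^-27)(6.72×10^5) / [(1×1.60×10^-19)(0.0117)] = 1.80 m.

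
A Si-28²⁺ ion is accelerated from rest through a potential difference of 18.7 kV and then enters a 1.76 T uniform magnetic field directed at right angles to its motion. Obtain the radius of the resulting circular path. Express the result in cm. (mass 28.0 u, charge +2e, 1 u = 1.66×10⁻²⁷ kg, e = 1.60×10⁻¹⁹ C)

The kinetic energy gained is K = qV = (2×1.60×10^-19)(1.87×10^4) = 5.98×10^-15 J.
v = √(2K/m) = 5.07×10^5 m/s.
r = mv/(qB) = (4.65×10^-26)(5.07×10^5) / [(2×1.60×10^-19)(1.76)] = 0.0419 m.

r ≈ 4.19 cm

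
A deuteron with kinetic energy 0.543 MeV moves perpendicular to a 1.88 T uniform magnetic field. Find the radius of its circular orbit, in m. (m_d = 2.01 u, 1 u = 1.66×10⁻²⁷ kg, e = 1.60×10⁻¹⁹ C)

Convert the energy: K = 0.543 MeV = 8.69×10^-14 J.
v = √(2K/m) = √(2·8.69×10^-14/3.34×10^-27) = 7.22×10^6 m/s.
r = mv/(qB) = (3.34×10^-27)(7.22×10^6) / [(1×1.60×10^-19)(1.88)] = 0.0800 m.

r ≈ 0.0800 m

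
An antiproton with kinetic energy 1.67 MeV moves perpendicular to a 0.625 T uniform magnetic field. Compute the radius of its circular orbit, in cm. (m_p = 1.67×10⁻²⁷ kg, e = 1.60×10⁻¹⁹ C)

Convert the energy: K = 1.67 MeV = 2.67×10^-13 J.
v = √(2K/m) = √(2·2.67×10^-13/1.67×10^-27) = 1.79×10^7 m/s.
r = mv/(qB) = (1.67×10^-27)(1.79×10^7) / [(1×1.60×10^-19)(0.625)] = 0.299 m.

r ≈ 29.9 cm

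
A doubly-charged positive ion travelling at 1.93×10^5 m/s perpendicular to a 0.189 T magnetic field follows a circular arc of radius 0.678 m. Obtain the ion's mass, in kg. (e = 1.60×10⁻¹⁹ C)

m ≈ 2.12×10^-25 kg

qvB = mv²/r ⇒ m = qBr/v.
m = (2×1.60×10^-19)(0.189)(0.678) / (1.93×10^5) = 2.12×10^-25 kg.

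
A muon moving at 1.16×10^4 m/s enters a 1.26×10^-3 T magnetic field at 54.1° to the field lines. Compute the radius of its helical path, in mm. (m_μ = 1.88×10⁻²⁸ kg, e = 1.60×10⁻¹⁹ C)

Only the perpendicular component v⊥ = v sin54.1° = 9400 m/s is bent by the field.
r = m v⊥ /(qB) = (1.88×10^-28)(9400) / [(1×1.60×10^-19)(1.26×10^-3)] = 8.76×10^-3 m.

r ≈ 8.76 mm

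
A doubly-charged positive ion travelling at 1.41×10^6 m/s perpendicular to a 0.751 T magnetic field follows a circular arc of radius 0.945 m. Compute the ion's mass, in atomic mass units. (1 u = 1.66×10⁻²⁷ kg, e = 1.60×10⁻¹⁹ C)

m ≈ 97.0 u

qvB = mv²/r ⇒ m = qBr/v.
m = (2×1.60×10^-19)(0.751)(0.945) / (1.41×10^6) = 1.61×10^-25 kg = 97.0 u.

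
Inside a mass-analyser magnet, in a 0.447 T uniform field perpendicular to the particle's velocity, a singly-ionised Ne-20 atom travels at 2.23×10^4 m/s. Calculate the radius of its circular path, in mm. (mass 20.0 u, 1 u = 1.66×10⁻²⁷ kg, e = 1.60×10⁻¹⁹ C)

r ≈ 10.4 mm

The magnetic force provides the centripetal force: qvB = mv²/r, so r = mv/(qB).
r = (3.32×10^-26 kg)(2.23×10^4 m/s) / [(1×1.60×10^-19 C)(0.447 T)] = 0.0104 m.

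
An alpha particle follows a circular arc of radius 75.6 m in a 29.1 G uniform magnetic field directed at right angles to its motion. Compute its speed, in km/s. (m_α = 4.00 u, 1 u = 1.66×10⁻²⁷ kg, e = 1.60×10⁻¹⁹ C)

From qvB = mv²/r, v = qBr/m.
v = (2×1.60×10^-19)(2.91×10^-3)(75.6) / (6.64×10^-27) = 1.06×10^7 m/s.

v ≈ 10600 km/s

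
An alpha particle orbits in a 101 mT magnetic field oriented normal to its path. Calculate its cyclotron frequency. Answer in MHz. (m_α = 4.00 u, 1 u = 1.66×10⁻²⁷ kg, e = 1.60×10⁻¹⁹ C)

f ≈ 0.775 MHz

f = qB/(2πm) = (2×1.60×10^-19)(0.101) / [2π(6.64×10^-27)] = 7.75×10^5 Hz.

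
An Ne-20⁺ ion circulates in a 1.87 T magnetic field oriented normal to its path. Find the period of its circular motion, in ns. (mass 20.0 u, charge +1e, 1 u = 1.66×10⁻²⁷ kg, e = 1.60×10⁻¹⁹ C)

The cyclotron period is independent of speed: T = 2πm/(qB).
T = 2π(3.32×10^-26) / [(1×1.60×10^-19)(1.87)] = 6.97×10^-7 s.

T ≈ 697 ns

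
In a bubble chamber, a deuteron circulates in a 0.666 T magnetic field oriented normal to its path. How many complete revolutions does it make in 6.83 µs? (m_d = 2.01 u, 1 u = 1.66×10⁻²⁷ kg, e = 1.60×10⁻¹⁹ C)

T = 2πm/(qB) = 2π(3.3366×10^-27) / [(1×1.60×10^-19)(0.666)] = 1.9674×10^-7 s.
N = t/T = 6.83×10^-6 / 1.9674×10^-7 ≈ 34.72, so 34 complete revolutions.

N = 34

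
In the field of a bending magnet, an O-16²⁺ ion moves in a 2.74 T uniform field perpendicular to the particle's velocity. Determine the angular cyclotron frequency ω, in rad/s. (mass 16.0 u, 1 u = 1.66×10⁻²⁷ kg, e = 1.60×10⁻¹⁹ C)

ω ≈ 3.30×10^7 rad/s

ω = qB/m = (2×1.60×10^-19)(2.74) / (2.66×10^-26) = 3.30×10^7 rad/s.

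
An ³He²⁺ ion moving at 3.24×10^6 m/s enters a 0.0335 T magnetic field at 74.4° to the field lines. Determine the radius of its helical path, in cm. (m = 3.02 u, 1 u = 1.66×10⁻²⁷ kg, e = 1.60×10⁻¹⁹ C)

r ≈ 146 cm

Only the perpendicular component v⊥ = v sin74.4° = 3.12×10^6 m/s is bent by the field.
r = m v⊥ /(qB) = (5.01×10^-27)(3.12×10^6) / [(2×1.60×10^-19)(0.0335)] = 1.46 m.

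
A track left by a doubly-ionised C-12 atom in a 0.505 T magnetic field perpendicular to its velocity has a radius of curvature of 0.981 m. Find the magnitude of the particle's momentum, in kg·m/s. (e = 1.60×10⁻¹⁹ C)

Since qvB = mv²/r, the momentum p = mv = qBr.
p = (2×1.60×10^-19)(0.505)(0.981) = 1.59×10^-19 kg·m/s.

p ≈ 1.59×10^-19 kg·m/s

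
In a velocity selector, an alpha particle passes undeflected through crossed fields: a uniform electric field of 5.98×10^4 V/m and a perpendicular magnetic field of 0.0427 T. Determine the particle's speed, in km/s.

For zero net force, qE = qvB, so v = E/B.
v = (5.98×10^4) / (0.0427) = 1.40×10^6 m/s.

v ≈ 1400 km/s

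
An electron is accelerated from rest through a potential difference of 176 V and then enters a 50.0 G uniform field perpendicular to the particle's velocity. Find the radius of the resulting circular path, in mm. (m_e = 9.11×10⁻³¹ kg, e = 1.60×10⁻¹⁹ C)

r ≈ 8.95 mm

The kinetic energy gained is K = qV = (1×1.60×10^-19)(176) = 2.82×10^-17 J.
v = √(2K/m) = 7.86×10^6 m/s.
r = mv/(qB) = (9.11×10^-31)(7.86×10^6) / [(1×1.60×10^-19)(5.00×10^-3)] = 8.95×10^-3 m.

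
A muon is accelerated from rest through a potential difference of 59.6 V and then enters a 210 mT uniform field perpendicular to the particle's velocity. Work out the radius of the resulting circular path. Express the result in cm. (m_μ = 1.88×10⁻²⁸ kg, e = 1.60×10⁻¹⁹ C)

r ≈ 0.178 cm

The kinetic energy gained is K = qV = (1×1.60×10^-19)(59.6) = 9.54×10^-18 J.
v = √(2K/m) = 3.19×10^5 m/s.
r = mv/(qB) = (1.88×10^-28)(3.19×10^5) / [(1×1.60×10^-19)(0.210)] = 1.78×10^-3 m.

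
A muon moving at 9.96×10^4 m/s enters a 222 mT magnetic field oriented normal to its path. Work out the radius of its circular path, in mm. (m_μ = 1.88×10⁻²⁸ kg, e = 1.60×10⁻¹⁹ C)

The magnetic force provides the centripetal force: qvB = mv²/r, so r = mv/(qB).
r = (1.88×10^-28 kg)(9.96×10^4 m/s) / [(1×1.60×10^-19 C)(0.222 T)] = 5.27×10^-4 m.

r ≈ 0.527 mm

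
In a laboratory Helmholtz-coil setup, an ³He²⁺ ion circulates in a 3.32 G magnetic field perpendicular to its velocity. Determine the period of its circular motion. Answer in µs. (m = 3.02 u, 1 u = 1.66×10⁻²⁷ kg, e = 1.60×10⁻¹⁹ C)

T ≈ 296 µs

The cyclotron period is independent of speed: T = 2πm/(qB).
T = 2π(5.01×10^-27) / [(2×1.60×10^-19)(3.32×10^-4)] = 2.96×10^-4 s.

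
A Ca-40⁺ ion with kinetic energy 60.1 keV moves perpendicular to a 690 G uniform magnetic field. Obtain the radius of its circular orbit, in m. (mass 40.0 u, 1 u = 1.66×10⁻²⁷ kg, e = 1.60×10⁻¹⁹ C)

r ≈ 3.24 m

Convert the energy: K = 60.1 keV = 9.62×10^-15 J.
v = √(2K/m) = √(2·9.62×10^-15/6.64×10^-26) = 5.38×10^5 m/s.
r = mv/(qB) = (6.64×10^-26)(5.38×10^5) / [(1×1.60×10^-19)(0.0690)] = 3.24 m.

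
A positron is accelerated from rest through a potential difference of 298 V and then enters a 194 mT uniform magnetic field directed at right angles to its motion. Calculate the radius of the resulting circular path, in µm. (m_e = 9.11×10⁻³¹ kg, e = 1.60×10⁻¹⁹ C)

The kinetic energy gained is K = qV = (1×1.60×10^-19)(298) = 4.77×10^-17 J.
v = √(2K/m) = 1.02×10^7 m/s.
r = mv/(qB) = (9.11×10^-31)(1.02×10^7) / [(1×1.60×10^-19)(0.194)] = 3.00×10^-4 m.

r ≈ 300 µm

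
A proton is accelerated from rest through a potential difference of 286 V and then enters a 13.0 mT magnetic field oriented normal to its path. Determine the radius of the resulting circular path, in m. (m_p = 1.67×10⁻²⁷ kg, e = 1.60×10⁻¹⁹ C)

The kinetic energy gained is K = qV = (1×1.60×10^-19)(286) = 4.58×10^-17 J.
v = √(2K/m) = 2.34×10^5 m/s.
r = mv/(qB) = (1.67×10^-27)(2.34×10^5) / [(1×1.60×10^-19)(0.0130)] = 0.188 m.

r ≈ 0.188 m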